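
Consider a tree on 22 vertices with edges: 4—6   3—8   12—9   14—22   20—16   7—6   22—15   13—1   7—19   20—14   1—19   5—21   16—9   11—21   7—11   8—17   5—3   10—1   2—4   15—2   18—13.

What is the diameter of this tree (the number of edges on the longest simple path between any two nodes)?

16

BFS from 12 reaches 17 last, at distance 16; BFS from 17 confirms no node is farther.
Path: 12 – 9 – 16 – 20 – 14 – 22 – 15 – 2 – 4 – 6 – 7 – 11 – 21 – 5 – 3 – 8 – 17.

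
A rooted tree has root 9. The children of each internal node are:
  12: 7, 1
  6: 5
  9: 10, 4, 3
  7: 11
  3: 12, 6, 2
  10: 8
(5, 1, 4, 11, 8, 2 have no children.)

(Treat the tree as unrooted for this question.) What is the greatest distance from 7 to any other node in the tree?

Distances from 7 peak at 5, attained at 8.
7-12-3-9-10-8

5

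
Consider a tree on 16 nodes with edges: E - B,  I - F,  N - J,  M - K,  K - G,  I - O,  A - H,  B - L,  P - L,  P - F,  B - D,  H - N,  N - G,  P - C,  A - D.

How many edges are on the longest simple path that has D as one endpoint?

6

The node farthest from D is O (M also at distance 6), via D–B–L–P–F–I–O — 6 edges.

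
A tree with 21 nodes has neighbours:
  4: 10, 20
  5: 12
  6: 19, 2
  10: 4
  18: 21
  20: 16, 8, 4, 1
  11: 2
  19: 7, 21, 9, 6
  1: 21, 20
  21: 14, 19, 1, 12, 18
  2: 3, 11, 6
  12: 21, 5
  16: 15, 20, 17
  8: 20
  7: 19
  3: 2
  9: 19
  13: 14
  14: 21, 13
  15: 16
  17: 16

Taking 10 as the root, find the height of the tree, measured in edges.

8

11 sits deepest: 10 – 4 – 20 – 1 – 21 – 19 – 6 – 2 – 11 — 8 edges from the root.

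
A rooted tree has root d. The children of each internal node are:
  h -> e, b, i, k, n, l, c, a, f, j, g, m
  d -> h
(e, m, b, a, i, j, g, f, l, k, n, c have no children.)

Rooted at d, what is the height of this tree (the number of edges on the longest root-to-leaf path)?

j sits deepest: d → h → j — 2 edges from the root.

2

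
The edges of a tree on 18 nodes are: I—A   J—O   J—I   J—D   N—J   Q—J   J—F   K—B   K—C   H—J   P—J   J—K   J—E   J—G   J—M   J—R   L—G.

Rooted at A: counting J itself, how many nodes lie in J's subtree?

16

J's subtree: {J, G, K, N, D, M, O, E, P, R, F, H, Q, L, B, C}, size 16.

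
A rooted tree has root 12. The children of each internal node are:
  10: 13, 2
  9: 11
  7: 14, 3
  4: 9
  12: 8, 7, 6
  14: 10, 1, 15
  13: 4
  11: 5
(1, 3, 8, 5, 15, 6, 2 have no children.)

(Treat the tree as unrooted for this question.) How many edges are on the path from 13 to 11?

3

Walking from 13: 13 - 4 - 9 - 11. Length 3.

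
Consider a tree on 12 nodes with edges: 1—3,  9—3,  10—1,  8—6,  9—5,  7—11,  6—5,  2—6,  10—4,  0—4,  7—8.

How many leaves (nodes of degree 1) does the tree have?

Exactly 3 nodes have a single neighbour: 0, 2, 11.

3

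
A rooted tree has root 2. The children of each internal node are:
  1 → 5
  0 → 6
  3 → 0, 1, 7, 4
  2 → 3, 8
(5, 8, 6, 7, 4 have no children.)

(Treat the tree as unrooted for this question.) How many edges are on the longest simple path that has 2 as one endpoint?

3

A farthest node from 2 is 6 (5 also at distance 3).
The path 2 – 3 – 0 – 6 has 3 edges.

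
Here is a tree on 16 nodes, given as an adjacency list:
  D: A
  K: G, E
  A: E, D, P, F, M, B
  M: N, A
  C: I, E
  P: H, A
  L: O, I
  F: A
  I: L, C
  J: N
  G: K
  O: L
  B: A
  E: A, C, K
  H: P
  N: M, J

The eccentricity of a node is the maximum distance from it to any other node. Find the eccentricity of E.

A farthest node from E is J (O also at distance 4).
The path E-A-M-N-J has 4 edges.

4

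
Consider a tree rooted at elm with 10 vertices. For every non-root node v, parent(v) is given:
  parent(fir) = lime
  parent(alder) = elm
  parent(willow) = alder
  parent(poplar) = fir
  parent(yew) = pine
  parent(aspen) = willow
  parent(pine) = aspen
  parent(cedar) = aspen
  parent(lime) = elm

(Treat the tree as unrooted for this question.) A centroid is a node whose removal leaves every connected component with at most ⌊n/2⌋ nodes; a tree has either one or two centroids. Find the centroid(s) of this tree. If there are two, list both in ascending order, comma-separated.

If willow is removed the pieces have sizes 5, 4, all ≤ ⌊10/2⌋ = 5.
alder is adjacent to willow and is also a centroid (the largest component after removing it is likewise 5).

alder, willow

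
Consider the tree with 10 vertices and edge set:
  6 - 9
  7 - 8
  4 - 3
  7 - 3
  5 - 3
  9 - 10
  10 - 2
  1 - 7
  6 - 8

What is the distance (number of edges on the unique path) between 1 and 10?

1 – 7 – 8 – 6 – 9 – 10: 5 edges.

5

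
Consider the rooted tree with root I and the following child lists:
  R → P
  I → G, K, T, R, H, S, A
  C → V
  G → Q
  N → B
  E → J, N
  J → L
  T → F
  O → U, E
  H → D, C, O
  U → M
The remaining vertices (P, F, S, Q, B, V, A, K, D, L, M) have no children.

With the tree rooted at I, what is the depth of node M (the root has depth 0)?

4

Climbing from M to the root: M → U → O → H → I. That's 4 steps.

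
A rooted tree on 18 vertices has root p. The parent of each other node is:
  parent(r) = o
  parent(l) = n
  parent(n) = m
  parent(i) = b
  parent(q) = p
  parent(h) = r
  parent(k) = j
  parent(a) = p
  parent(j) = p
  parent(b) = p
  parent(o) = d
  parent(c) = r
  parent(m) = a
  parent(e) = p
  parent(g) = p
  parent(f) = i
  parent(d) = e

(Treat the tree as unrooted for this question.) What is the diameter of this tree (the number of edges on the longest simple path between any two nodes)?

BFS from c reaches l last, at distance 9; BFS from l confirms no node is farther.
Path: c - r - o - d - e - p - a - m - n - l.

9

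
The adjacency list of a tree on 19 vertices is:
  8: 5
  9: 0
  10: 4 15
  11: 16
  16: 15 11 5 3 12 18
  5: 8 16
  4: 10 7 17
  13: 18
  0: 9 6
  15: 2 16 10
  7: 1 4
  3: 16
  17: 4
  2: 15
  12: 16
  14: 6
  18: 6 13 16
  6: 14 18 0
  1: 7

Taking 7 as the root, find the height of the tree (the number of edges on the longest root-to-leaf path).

8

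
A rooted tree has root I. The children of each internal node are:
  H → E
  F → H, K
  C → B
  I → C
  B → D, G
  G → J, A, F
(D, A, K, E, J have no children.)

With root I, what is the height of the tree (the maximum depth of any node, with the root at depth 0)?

E sits deepest: I–C–B–G–F–H–E — 6 edges from the root.

6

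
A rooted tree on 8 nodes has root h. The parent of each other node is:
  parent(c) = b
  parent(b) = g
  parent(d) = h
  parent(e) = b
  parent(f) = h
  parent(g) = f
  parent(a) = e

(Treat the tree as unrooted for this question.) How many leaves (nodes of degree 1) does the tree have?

Degree-1 nodes: a, c, d — 3 of them.

3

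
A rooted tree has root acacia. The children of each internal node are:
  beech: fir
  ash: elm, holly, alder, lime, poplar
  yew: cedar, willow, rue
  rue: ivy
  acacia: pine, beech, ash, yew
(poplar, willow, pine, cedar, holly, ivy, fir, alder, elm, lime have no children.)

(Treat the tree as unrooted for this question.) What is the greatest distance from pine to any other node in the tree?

4

Distances from pine peak at 4, attained at ivy.
pine – acacia – yew – rue – ivy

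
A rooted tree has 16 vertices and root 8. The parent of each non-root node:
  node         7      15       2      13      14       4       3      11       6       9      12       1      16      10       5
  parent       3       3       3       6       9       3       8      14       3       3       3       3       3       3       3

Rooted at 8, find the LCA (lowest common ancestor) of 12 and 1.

Path 12→root: 12 3 8; path 1→root: 1 3 8.
First common node: 3.

3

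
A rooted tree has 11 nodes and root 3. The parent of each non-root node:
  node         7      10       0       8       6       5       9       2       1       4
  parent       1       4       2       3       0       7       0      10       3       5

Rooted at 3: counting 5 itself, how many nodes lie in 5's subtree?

7

The subtree rooted at 5 contains: 5, 4, 10, 2, 0, 6, 9 — 7 nodes.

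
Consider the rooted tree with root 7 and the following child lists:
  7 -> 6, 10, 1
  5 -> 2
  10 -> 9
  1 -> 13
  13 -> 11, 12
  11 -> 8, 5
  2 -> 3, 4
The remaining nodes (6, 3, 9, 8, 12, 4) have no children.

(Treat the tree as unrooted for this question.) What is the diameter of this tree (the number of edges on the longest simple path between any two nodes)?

8

Starting from 3, a farthest node is 9 at distance 8.
One longest path: 3 – 2 – 5 – 11 – 13 – 1 – 7 – 10 – 9.
So the diameter is 8.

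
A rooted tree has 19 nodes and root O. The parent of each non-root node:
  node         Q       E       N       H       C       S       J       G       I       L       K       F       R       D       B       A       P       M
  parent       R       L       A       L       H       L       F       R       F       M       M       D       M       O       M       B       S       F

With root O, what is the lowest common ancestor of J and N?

Path J→root: J F D O; path N→root: N A B M F D O.
First common node: F.

F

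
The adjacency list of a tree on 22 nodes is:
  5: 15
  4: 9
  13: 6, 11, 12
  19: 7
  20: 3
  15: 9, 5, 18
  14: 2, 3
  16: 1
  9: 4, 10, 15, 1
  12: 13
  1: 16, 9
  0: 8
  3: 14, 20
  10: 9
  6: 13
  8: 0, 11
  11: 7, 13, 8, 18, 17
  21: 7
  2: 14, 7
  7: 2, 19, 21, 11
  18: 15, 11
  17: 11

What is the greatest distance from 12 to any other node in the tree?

The node farthest from 12 is 16 (20 also at distance 7), via 12-13-11-18-15-9-1-16 — 7 edges.

7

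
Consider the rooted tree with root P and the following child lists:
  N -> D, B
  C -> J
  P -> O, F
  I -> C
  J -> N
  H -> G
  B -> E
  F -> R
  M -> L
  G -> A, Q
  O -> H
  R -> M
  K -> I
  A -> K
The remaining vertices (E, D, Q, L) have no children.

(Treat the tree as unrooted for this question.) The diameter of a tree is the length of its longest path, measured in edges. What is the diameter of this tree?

Starting from E, a farthest node is L at distance 15.
One longest path: E - B - N - J - C - I - K - A - G - H - O - P - F - R - M - L.
So the diameter is 15.

15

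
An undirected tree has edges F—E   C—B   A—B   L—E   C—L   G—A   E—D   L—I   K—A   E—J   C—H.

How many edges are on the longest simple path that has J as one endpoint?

6

A farthest node from J is G (K also at distance 6).
The path J-E-L-C-B-A-G has 6 edges.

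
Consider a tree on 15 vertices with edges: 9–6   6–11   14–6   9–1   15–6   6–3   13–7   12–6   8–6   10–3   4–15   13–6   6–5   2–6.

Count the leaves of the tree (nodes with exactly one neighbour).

10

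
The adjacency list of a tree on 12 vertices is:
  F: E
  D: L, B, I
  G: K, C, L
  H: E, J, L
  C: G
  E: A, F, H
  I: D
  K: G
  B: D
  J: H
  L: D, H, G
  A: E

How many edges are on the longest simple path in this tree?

Starting from I, a farthest node is A at distance 5.
One longest path: I–D–L–H–E–A.
So the diameter is 5.

5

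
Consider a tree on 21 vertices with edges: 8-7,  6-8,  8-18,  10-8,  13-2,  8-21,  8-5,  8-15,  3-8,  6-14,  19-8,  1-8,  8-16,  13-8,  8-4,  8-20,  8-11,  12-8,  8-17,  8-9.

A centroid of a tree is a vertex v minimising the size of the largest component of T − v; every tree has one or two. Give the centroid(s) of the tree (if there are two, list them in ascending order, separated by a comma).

8

If 8 is removed the pieces have sizes 2, 2, 1, 1, 1, 1, 1, 1, 1, 1, 1, 1, 1, 1, 1, 1, 1, 1, all ≤ ⌊21/2⌋ = 10.
No neighbour of 8 does as well, so 8 is the unique centroid.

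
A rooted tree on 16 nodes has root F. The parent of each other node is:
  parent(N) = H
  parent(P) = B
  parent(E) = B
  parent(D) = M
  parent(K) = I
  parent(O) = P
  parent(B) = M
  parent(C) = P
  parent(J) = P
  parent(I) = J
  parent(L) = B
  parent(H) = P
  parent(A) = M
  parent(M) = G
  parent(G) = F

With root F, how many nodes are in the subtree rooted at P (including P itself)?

P's subtree: {P, O, J, H, C, I, N, K}, size 8.

8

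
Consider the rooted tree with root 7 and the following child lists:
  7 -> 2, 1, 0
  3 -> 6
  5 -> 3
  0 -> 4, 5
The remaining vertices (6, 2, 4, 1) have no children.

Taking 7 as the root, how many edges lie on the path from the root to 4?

7 – 0 – 4 — 2 edges.

2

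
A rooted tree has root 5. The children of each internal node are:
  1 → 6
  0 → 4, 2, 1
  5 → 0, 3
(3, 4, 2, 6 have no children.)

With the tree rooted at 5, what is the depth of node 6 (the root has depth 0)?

3

5 → 0 → 1 → 6 — 3 edges.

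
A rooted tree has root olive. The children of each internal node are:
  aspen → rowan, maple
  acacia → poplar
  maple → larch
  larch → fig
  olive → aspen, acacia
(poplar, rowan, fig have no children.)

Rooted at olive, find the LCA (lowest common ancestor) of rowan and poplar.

olive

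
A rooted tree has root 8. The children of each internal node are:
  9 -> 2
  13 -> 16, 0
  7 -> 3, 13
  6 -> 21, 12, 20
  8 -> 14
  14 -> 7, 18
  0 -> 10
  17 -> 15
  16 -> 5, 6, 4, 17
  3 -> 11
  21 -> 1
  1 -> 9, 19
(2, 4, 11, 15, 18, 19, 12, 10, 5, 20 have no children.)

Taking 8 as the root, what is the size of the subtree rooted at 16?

13

16's subtree: {16, 6, 17, 5, 4, 21, 12, 20, 15, 1, 9, 19, 2}, size 13.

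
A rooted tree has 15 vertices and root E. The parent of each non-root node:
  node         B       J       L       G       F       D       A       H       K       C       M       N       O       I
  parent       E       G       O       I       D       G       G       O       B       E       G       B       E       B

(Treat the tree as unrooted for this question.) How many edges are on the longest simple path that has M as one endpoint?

6

The node farthest from M is H (L also at distance 6), via M-G-I-B-E-O-H — 6 edges.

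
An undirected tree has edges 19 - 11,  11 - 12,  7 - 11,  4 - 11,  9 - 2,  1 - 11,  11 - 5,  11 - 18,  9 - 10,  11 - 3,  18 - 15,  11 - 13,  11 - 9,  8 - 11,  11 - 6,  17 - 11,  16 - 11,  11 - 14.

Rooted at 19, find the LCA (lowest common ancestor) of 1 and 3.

11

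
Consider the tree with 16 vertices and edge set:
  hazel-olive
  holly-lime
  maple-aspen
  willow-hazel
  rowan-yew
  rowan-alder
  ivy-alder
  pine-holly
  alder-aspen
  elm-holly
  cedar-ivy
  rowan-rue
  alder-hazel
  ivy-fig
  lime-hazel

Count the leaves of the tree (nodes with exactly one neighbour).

9

Exactly 9 nodes have a single neighbour: cedar, elm, fig, maple, olive, pine, rue, willow, yew.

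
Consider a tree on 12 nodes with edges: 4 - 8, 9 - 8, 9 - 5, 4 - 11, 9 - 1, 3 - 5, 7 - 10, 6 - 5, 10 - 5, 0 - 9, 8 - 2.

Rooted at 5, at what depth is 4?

3

Climbing from 4 to the root: 4 – 8 – 9 – 5. That's 3 steps.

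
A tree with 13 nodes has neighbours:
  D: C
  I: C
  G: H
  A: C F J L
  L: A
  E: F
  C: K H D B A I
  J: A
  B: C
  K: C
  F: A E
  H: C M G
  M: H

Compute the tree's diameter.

5

Starting from E, a farthest node is M at distance 5.
One longest path: E–F–A–C–H–M.
So the diameter is 5.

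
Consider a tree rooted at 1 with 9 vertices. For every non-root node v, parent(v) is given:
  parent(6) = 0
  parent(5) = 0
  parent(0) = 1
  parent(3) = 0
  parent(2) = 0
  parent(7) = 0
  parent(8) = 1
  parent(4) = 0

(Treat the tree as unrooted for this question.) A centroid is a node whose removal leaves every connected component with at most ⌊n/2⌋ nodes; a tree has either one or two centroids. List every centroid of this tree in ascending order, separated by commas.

If 0 is removed the pieces have sizes 2, 1, 1, 1, 1, 1, 1, all ≤ ⌊9/2⌋ = 4.
Every other node leaves some component of size > 4, so the centroid is unique.

0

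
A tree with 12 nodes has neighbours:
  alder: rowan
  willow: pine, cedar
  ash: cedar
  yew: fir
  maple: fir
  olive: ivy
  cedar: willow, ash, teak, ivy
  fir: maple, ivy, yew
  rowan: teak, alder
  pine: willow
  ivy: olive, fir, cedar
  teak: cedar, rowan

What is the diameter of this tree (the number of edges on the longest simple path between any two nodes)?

6

BFS from alder reaches maple last, at distance 6; BFS from maple confirms no node is farther.
Path: alder - rowan - teak - cedar - ivy - fir - maple.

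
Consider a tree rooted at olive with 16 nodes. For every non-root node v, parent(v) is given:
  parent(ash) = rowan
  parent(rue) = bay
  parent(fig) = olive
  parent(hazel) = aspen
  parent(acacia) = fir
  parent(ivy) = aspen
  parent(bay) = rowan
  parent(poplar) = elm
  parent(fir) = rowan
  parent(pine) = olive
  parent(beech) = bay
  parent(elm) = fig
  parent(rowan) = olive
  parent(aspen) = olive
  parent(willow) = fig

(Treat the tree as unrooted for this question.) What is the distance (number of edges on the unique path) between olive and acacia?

3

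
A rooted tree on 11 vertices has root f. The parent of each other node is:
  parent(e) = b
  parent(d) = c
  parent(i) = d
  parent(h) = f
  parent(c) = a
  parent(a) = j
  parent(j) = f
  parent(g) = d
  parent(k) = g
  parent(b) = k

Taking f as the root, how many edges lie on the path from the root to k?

6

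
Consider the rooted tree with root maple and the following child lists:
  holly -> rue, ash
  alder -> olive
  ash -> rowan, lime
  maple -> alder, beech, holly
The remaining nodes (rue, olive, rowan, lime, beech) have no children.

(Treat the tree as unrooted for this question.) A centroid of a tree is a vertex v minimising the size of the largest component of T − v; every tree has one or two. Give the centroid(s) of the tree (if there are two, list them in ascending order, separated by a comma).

Delete holly: the remaining components have sizes 4, 3, 1. Max 4 ≤ 4, so holly is a centroid.
Every other node leaves some component of size > 4, so the centroid is unique.

holly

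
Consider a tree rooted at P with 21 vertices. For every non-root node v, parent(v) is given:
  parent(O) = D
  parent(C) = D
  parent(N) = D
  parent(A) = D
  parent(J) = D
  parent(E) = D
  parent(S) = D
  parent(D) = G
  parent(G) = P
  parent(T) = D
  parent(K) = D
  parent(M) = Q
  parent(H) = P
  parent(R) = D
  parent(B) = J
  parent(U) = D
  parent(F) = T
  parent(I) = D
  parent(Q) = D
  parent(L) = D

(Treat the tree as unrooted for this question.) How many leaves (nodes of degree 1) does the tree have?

15

Exactly 15 nodes have a single neighbour: A, B, C, E, F, H, I, K, L, M, N, O, R, S, U.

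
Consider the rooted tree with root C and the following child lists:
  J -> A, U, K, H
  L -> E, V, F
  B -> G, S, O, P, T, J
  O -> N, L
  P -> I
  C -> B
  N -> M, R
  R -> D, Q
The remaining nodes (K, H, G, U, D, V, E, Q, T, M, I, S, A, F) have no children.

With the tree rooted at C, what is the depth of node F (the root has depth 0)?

C → B → O → L → F — 4 edges.

4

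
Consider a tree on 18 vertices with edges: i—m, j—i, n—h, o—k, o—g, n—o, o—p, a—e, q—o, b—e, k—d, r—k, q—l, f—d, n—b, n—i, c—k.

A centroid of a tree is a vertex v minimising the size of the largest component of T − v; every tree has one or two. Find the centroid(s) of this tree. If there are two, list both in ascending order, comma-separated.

o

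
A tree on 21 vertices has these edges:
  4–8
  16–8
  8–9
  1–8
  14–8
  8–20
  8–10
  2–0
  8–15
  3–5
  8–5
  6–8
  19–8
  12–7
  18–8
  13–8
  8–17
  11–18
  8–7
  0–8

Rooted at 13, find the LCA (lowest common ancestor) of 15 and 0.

8

Path 15→root: 15 8 13; path 0→root: 0 8 13.
First common node: 8.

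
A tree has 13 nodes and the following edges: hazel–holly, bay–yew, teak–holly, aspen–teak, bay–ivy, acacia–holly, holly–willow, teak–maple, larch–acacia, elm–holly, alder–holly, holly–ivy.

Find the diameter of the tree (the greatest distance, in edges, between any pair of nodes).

Starting from yew, a farthest node is aspen at distance 5.
One longest path: yew – bay – ivy – holly – teak – aspen.
So the diameter is 5.

5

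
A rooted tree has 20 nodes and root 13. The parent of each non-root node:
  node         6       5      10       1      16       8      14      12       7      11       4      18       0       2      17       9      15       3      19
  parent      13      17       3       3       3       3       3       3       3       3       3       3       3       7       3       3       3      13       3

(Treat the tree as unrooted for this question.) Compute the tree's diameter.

4

A longest path is 6 – 13 – 3 – 17 – 5, with 4 edges.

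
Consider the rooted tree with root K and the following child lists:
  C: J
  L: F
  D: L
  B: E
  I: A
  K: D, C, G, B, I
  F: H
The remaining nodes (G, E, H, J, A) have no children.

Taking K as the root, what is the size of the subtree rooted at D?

The subtree rooted at D contains: D, L, F, H — 4 nodes.

4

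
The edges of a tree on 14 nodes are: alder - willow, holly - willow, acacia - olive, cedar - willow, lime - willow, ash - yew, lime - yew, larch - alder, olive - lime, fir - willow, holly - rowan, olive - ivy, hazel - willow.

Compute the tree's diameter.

BFS from larch reaches ash last, at distance 5; BFS from ash confirms no node is farther.
Path: larch - alder - willow - lime - yew - ash.

5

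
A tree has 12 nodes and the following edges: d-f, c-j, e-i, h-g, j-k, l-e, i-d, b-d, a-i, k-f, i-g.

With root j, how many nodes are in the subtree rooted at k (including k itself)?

10

Descendants of k (including itself): k, f, d, i, b, g, a, e, h, l. That's 10.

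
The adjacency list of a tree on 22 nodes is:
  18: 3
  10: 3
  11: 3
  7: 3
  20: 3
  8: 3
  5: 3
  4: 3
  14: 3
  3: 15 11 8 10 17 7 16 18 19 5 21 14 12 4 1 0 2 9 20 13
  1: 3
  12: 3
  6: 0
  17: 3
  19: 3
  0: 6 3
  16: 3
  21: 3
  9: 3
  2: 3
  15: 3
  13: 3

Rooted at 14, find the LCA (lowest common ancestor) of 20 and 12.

Ancestors of 20 (toward the root): 20, 3, 14.
Ancestors of 12: 12, 3, 14.
The deepest node appearing in both lists is 3.

3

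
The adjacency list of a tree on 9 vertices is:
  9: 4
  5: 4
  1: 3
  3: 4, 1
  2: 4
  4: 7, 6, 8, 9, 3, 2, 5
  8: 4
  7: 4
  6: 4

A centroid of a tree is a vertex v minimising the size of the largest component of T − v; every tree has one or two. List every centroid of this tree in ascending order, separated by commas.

Delete 4: the remaining components have sizes 2, 1, 1, 1, 1, 1, 1. Max 2 ≤ 4, so 4 is a centroid.
Every other node leaves some component of size > 4, so the centroid is unique.

4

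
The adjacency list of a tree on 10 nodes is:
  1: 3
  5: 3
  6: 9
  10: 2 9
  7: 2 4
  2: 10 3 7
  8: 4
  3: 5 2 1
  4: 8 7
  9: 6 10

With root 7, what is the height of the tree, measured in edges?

The longest root-to-leaf path is 7 – 2 – 10 – 9 – 6 (4 edges).

4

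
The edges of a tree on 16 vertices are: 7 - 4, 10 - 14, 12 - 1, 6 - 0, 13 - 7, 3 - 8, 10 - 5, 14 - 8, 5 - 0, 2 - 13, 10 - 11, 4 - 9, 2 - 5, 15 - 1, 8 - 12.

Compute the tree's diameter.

11

A longest path is 15 – 1 – 12 – 8 – 14 – 10 – 5 – 2 – 13 – 7 – 4 – 9, with 11 edges.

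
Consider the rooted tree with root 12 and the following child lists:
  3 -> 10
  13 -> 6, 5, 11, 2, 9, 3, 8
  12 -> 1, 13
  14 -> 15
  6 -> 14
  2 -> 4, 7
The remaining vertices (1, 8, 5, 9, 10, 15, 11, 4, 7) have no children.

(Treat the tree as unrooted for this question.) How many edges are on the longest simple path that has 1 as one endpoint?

5

A farthest node from 1 is 15.
The path 1 – 12 – 13 – 6 – 14 – 15 has 5 edges.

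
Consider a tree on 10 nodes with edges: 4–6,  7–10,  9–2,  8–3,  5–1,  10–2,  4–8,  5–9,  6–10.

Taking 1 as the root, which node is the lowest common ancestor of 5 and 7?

Ancestors of 5 (toward the root): 5, 1.
Ancestors of 7: 7, 10, 2, 9, 5, 1.
The deepest node appearing in both lists is 5.

5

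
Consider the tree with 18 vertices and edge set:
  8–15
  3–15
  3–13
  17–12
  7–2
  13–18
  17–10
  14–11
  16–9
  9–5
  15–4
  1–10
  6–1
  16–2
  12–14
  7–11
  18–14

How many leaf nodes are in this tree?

Exactly 4 nodes have a single neighbour: 4, 5, 6, 8.

4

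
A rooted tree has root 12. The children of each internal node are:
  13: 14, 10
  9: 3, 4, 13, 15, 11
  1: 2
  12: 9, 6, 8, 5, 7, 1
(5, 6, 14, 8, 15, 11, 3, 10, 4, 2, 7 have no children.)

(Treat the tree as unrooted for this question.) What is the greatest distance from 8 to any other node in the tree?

Distances from 8 peak at 4, attained at 10 (14 also at distance 4).
8–12–9–13–10

4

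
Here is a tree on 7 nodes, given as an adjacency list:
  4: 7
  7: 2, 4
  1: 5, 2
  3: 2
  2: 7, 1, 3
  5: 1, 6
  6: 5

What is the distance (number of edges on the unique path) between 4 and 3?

3

Walking from 4: 4 – 7 – 2 – 3. Length 3.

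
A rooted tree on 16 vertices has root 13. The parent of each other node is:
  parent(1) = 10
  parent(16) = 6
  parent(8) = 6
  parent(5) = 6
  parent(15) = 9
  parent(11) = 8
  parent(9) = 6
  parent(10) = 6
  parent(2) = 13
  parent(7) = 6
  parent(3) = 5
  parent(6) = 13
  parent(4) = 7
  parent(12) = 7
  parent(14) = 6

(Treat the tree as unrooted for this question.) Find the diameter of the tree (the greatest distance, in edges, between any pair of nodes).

A longest path is 4 – 7 – 6 – 9 – 15, with 4 edges.

4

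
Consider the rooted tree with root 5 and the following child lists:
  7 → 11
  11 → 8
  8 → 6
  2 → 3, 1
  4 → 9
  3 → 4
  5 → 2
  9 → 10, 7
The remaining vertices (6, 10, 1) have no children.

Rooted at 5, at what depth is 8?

7

5–2–3–4–9–7–11–8 — 7 edges.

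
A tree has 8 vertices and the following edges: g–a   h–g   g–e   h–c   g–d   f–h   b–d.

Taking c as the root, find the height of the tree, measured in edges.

4

b sits deepest: c – h – g – d – b — 4 edges from the root.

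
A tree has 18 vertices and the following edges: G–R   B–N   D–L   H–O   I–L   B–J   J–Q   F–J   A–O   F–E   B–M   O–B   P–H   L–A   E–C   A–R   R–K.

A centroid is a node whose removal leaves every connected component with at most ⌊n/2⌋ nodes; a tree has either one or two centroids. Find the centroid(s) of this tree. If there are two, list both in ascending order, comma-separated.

O

If O is removed the pieces have sizes 8, 7, 2, all ≤ ⌊18/2⌋ = 9.
Every other node leaves some component of size > 9, so the centroid is unique.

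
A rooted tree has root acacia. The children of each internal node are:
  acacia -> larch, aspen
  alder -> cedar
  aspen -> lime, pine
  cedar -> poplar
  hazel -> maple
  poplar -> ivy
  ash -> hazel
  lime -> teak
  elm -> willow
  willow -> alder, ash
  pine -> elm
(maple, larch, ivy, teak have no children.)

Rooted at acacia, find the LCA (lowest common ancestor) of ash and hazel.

Path ash→root: ash willow elm pine aspen acacia; path hazel→root: hazel ash willow elm pine aspen acacia.
First common node: ash.

ash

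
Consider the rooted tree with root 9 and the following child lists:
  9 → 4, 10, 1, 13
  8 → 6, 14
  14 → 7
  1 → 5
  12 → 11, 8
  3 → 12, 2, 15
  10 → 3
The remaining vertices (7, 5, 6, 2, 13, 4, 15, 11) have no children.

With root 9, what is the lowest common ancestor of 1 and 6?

9

Path 1→root: 1 9; path 6→root: 6 8 12 3 10 9.
First common node: 9.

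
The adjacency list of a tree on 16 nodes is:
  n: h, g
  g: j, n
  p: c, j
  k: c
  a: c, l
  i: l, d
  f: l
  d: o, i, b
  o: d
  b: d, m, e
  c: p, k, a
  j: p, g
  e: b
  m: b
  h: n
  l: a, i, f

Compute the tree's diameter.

A longest path is h–n–g–j–p–c–a–l–i–d–b–e, with 11 edges.

11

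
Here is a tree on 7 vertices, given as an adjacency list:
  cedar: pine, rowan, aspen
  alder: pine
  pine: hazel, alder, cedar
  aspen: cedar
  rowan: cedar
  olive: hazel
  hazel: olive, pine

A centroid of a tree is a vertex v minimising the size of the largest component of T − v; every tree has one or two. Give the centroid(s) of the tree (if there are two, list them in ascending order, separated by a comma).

pine

If pine is removed the pieces have sizes 3, 2, 1, all ≤ ⌊7/2⌋ = 3.
No neighbour of pine does as well, so pine is the unique centroid.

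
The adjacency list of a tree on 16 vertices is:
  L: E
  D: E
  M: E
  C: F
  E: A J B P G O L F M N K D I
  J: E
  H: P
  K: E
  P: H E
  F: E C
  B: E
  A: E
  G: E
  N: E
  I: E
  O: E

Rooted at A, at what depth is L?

Path from A to L: A → E → L, which has 2 edges.

2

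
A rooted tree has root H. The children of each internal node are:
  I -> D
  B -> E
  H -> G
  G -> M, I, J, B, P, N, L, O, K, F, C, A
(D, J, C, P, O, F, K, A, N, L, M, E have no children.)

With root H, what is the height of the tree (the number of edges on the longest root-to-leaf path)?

E sits deepest: H – G – B – E — 3 edges from the root.

3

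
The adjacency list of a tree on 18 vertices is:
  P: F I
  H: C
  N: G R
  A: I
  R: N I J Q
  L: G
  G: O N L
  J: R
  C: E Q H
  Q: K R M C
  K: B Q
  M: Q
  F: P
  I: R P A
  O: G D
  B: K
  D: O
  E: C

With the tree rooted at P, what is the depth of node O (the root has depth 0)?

5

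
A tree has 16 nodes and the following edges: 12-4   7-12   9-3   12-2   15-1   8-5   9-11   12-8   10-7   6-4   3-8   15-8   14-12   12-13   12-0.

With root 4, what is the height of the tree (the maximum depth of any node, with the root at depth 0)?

5

The longest root-to-leaf path is 4–12–8–3–9–11 (5 edges).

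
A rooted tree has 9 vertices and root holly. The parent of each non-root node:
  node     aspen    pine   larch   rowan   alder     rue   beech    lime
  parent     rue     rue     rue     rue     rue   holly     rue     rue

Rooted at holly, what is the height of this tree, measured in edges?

2

A deepest node is pine, reached by holly-rue-pine.
That path has 2 edges, so the height is 2.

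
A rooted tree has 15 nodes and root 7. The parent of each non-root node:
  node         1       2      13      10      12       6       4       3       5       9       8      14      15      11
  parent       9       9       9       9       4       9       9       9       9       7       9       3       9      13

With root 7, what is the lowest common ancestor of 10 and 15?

9

Path 10→root: 10 9 7; path 15→root: 15 9 7.
First common node: 9.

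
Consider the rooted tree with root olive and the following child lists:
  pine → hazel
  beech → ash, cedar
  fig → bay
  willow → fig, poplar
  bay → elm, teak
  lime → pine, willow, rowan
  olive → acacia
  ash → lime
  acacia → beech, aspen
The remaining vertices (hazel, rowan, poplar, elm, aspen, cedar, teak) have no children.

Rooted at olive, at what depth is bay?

olive – acacia – beech – ash – lime – willow – fig – bay — 7 edges.

7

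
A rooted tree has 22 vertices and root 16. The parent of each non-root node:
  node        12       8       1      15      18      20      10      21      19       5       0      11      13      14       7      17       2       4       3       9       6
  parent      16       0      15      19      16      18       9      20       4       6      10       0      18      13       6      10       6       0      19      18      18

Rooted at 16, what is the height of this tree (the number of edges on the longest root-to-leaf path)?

8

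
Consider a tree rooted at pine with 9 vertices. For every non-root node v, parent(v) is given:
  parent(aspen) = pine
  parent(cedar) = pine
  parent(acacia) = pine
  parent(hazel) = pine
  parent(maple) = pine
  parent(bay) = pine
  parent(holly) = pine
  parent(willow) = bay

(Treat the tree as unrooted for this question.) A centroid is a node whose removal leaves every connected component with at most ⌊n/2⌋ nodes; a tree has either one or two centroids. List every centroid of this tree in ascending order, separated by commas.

Removing pine splits the tree into components of sizes 2, 1, 1, 1, 1, 1, 1; the largest is 2 ≤ ⌊9/2⌋ = 4.
No neighbour of pine does as well, so pine is the unique centroid.

pine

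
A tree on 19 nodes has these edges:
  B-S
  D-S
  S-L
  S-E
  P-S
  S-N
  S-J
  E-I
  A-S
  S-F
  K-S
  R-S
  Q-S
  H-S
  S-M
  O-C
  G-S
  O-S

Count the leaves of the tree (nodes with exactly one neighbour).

Exactly 16 nodes have a single neighbour: A, B, C, D, F, G, H, I, J, K, L, M, N, P, Q, R.

16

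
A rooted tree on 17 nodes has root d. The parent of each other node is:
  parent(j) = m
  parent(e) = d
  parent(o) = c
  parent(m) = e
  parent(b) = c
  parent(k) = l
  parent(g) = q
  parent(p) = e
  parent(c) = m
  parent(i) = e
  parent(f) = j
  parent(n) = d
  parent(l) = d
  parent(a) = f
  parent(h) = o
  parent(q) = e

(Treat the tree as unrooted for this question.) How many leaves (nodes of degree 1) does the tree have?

8

Exactly 8 nodes have a single neighbour: a, b, g, h, i, k, n, p.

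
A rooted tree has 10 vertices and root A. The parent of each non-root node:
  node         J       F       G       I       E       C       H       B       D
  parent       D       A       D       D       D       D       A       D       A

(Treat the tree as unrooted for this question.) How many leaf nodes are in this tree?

The leaves are B, C, E, F, G, H, I, J.
That is 8 leaves.

8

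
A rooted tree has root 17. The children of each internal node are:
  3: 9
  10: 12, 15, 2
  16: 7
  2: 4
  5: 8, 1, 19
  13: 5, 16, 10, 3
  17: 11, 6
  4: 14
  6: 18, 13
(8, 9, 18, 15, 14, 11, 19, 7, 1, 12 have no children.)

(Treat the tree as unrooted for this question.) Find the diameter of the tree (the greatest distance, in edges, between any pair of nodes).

7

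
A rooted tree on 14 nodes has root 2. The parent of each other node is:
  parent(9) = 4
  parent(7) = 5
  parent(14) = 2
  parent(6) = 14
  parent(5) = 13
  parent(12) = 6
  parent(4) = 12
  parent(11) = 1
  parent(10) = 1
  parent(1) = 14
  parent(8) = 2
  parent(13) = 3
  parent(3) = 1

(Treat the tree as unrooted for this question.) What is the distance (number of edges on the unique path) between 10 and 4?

5

10 – 1 – 14 – 6 – 12 – 4: 5 edges.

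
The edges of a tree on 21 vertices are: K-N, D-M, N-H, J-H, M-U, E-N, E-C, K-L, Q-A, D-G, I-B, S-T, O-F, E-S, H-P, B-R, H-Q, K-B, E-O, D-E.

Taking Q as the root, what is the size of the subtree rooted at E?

10

E's subtree: {E, O, S, D, C, F, T, M, G, U}, size 10.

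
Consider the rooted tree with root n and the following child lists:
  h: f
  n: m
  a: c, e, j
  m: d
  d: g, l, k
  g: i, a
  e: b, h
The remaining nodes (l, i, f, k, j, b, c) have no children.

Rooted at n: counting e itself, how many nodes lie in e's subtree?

4

Descendants of e (including itself): e, h, b, f. That's 4.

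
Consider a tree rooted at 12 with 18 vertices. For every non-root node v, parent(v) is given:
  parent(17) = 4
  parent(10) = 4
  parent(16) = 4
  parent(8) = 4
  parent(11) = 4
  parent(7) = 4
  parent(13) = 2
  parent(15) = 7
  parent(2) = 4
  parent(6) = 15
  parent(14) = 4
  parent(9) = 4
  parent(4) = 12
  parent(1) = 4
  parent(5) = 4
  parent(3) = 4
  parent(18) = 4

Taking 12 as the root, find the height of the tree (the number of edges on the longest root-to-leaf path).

4

A deepest node is 6, reached by 12-4-7-15-6.
That path has 4 edges, so the height is 4.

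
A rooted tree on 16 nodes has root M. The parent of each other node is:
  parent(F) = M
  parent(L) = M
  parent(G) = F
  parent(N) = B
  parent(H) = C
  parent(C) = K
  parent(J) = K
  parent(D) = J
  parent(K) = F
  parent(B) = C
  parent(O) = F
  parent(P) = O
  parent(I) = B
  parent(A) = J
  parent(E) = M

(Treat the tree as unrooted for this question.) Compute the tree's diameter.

BFS from I reaches E last, at distance 6; BFS from E confirms no node is farther.
Path: I–B–C–K–F–M–E.

6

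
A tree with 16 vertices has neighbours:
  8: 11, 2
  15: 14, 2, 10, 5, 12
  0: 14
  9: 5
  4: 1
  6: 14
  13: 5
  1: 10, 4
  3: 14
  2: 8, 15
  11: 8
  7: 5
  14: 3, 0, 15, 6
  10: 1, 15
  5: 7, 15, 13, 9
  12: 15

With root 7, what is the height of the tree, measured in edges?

5

4 sits deepest: 7 → 5 → 15 → 10 → 1 → 4 — 5 edges from the root.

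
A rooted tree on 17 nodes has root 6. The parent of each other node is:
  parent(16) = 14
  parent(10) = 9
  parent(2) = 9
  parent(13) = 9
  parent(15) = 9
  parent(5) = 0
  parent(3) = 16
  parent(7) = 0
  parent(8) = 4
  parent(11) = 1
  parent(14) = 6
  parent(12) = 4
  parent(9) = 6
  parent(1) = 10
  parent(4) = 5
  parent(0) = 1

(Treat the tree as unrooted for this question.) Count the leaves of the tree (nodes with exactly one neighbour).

8

The leaves are 2, 3, 7, 8, 11, 12, 13, 15.
That is 8 leaves.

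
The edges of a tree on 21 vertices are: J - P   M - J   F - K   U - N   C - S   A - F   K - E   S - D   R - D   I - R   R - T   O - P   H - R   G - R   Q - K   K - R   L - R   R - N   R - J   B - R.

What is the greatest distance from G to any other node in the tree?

4

The node farthest from G is C (A, O also at distance 4), via G–R–D–S–C — 4 edges.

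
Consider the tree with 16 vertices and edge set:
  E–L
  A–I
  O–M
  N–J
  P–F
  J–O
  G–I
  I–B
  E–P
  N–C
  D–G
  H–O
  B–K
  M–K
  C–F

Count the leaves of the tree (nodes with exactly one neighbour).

Degree-1 nodes: A, D, H, L — 4 of them.

4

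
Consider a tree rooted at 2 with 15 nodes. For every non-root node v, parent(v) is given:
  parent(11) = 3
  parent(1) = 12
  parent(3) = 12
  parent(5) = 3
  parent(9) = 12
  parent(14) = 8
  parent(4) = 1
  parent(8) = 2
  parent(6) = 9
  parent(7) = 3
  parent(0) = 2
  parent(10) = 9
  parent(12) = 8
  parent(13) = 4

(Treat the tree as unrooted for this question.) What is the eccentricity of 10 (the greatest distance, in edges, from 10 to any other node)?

5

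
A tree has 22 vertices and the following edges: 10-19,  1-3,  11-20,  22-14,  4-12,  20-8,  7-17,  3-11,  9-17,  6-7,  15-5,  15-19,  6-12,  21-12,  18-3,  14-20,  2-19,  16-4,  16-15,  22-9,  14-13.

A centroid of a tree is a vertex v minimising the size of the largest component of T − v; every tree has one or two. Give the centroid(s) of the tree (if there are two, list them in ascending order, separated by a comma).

Removing 7 splits the tree into components of sizes 11, 10; the largest is 11 ≤ ⌊22/2⌋ = 11.
Its neighbour 17 also leaves a largest component of size 11, so both are centroids.

7, 17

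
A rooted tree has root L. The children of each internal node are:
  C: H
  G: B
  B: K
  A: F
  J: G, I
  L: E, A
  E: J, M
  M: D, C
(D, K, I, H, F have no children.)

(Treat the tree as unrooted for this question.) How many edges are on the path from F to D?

5

The path is F–A–L–E–M–D, which has 5 edges.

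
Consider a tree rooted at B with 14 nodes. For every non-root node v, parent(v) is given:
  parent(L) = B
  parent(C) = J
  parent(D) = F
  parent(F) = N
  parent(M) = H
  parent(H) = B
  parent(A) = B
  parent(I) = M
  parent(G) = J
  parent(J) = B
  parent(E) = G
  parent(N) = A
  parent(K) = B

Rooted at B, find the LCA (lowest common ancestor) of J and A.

Ancestors of J (toward the root): J, B.
Ancestors of A: A, B.
The deepest node appearing in both lists is B.

B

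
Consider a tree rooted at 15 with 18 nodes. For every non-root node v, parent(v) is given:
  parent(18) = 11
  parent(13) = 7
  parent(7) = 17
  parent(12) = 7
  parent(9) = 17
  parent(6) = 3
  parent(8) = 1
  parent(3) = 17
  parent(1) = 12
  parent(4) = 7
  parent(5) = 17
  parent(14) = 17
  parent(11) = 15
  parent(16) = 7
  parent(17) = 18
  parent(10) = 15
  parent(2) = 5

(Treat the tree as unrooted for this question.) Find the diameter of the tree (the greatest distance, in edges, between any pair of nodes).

8

Starting from 10, a farthest node is 8 at distance 8.
One longest path: 10-15-11-18-17-7-12-1-8.
So the diameter is 8.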